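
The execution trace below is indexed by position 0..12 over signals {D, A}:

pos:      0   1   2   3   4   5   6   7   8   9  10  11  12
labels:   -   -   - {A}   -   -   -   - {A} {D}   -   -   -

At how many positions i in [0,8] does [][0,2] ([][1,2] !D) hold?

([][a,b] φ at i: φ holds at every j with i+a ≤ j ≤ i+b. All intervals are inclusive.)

5

Evaluate at each i in [0,8]:
  i=0: ✓ (all of [0,2])
  i=1: ✓ (all of [1,3])
  i=2: ✓ (all of [2,4])
  i=3: ✓ (all of [3,5])
  i=4: ✓ (all of [4,6])
  i=5: ✗ (fails at j=7)
  i=6: ✗ (fails at j=7)
  i=7: ✗ (fails at j=7)
  i=8: ✗ (fails at j=8)
Positions where it holds: {0, 1, 2, 3, 4} → 5.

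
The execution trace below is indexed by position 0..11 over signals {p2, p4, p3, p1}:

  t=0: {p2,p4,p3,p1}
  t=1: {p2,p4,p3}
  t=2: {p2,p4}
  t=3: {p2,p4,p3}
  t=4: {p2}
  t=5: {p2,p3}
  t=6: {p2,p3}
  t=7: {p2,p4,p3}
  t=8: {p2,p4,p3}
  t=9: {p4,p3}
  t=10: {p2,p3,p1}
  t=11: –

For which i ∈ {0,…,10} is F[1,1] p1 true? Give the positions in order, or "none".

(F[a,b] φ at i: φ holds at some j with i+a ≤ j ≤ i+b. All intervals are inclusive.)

9

Evaluate at each i in [0,10]:
  i=0: ✗ (none in [1,1])
  i=1: ✗ (none in [2,2])
  i=2: ✗ (none in [3,3])
  i=3: ✗ (none in [4,4])
  i=4: ✗ (none in [5,5])
  i=5: ✗ (none in [6,6])
  i=6: ✗ (none in [7,7])
  i=7: ✗ (none in [8,8])
  i=8: ✗ (none in [9,9])
  i=9: ✓ (witness j=10)
  i=10: ✗ (none in [11,11])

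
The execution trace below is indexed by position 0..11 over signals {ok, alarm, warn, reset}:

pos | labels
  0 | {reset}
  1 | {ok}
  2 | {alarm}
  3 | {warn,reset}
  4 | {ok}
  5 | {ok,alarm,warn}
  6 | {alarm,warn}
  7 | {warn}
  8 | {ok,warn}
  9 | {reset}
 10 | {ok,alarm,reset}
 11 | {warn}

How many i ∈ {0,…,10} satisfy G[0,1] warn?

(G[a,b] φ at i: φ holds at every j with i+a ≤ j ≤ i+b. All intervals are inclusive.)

3

Evaluate at each i in [0,10]:
  i=0: ✗ (fails at j=0)
  i=1: ✗ (fails at j=1)
  i=2: ✗ (fails at j=2)
  i=3: ✗ (fails at j=4)
  i=4: ✗ (fails at j=4)
  i=5: ✓ (all of [5,6])
  i=6: ✓ (all of [6,7])
  i=7: ✓ (all of [7,8])
  i=8: ✗ (fails at j=9)
  i=9: ✗ (fails at j=9)
  i=10: ✗ (fails at j=10)
Positions where it holds: {5, 6, 7} → 3.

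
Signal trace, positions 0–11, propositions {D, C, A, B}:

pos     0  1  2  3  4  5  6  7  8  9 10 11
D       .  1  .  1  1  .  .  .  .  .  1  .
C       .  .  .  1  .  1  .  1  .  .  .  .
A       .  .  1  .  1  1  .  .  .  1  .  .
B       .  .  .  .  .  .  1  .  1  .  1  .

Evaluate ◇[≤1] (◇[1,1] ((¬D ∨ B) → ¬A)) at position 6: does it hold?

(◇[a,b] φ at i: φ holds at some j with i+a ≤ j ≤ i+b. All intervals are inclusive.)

Check ◇[1,1] ((¬D ∨ B) → ¬A) at each j in [6,7]:
  j=6: holds (witness at 7)
  j=7: holds (witness at 8)
Found at j=6 → formula holds.

True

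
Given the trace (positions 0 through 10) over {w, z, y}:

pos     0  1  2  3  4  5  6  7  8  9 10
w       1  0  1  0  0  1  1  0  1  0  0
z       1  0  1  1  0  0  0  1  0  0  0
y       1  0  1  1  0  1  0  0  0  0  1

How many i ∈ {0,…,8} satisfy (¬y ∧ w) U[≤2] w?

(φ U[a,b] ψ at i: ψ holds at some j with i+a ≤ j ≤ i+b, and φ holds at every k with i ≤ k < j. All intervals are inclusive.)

5

Evaluate at each i in [0,8]:
  i=0: ✓ (rhs at j=0)
  i=1: ✗ (lhs fails at k=1 before rhs at j=2)
  i=2: ✓ (rhs at j=2)
  i=3: ✗ (lhs fails at k=3 before rhs at j=5)
  i=4: ✗ (lhs fails at k=4 before rhs at j=5)
  i=5: ✓ (rhs at j=5)
  i=6: ✓ (rhs at j=6)
  i=7: ✗ (lhs fails at k=7 before rhs at j=8)
  i=8: ✓ (rhs at j=8)
Positions where it holds: {0, 2, 5, 6, 8} → 5.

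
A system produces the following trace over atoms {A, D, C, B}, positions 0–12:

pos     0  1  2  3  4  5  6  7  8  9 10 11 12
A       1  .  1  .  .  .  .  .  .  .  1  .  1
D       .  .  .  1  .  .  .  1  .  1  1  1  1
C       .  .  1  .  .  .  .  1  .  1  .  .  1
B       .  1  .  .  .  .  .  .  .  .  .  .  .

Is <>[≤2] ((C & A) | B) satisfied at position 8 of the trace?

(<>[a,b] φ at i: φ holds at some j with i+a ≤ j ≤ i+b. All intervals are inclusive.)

Does not hold

Check ((C & A) | B) at each j in [8,10]:
  j=8: false
  j=9: false
  j=10: false
No position in the window satisfies it → formula fails.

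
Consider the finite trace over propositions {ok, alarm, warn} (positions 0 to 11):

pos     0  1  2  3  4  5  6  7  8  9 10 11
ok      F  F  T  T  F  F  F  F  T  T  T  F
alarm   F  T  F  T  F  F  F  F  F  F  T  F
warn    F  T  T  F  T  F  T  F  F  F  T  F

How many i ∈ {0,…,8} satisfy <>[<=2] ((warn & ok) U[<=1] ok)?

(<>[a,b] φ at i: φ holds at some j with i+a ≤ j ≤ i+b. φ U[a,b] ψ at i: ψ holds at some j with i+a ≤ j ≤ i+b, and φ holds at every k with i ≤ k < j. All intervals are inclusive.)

Evaluate at each i in [0,8]:
  i=0: ✓ (witness j=2)
  i=1: ✓ (witness j=2)
  i=2: ✓ (witness j=2)
  i=3: ✓ (witness j=3)
  i=4: ✗ (none in [4,6])
  i=5: ✗ (none in [5,7])
  i=6: ✓ (witness j=8)
  i=7: ✓ (witness j=8)
  i=8: ✓ (witness j=8)
Positions where it holds: {0, 1, 2, 3, 6, 7, 8} → 7.

7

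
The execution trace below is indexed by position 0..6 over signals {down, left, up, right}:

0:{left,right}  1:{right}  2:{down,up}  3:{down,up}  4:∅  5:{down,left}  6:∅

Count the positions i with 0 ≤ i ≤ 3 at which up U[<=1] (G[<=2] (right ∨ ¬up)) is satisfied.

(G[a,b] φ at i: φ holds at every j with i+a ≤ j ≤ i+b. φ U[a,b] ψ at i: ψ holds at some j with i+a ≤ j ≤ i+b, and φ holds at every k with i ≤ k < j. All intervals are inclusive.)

Evaluate at each i in [0,3]:
  i=0: ✗ (no rhs in [0,1])
  i=1: ✗ (no rhs in [1,2])
  i=2: ✗ (no rhs in [2,3])
  i=3: ✓ (rhs at j=4; lhs holds on [3,3])
Positions where it holds: {3} → 1.

1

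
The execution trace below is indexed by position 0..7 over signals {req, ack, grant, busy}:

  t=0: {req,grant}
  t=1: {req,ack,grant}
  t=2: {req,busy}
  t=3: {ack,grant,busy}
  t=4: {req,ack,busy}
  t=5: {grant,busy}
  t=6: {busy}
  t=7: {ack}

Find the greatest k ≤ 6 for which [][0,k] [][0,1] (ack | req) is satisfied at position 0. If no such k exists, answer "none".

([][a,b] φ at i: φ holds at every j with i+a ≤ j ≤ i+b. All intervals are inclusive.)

[][0,1] (ack | req) must hold from j=0 onward; find where it first fails.
  j=0: holds
  j=1: holds
  j=2: holds
  j=3: holds
  j=4: fails
Holds on [0,3], so largest k = 3.

3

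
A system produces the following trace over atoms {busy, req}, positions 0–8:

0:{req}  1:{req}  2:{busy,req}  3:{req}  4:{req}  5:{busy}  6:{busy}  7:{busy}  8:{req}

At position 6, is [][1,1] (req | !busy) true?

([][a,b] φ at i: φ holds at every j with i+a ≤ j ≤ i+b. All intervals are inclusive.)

Check (req | !busy) at every j in [7,7]:
  j=7: false
Fails at j=7 → formula fails.

False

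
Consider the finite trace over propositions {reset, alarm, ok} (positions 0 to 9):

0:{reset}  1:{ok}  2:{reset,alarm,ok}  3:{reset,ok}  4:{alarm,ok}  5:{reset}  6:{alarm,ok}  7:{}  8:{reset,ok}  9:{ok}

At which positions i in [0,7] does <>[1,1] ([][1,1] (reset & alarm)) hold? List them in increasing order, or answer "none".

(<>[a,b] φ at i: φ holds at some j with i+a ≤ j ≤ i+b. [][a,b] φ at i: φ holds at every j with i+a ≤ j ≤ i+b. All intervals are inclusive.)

Evaluate at each i in [0,7]:
  i=0: ✓ (witness j=1)
  i=1: ✗ (none in [2,2])
  i=2: ✗ (none in [3,3])
  i=3: ✗ (none in [4,4])
  i=4: ✗ (none in [5,5])
  i=5: ✗ (none in [6,6])
  i=6: ✗ (none in [7,7])
  i=7: ✗ (none in [8,8])

0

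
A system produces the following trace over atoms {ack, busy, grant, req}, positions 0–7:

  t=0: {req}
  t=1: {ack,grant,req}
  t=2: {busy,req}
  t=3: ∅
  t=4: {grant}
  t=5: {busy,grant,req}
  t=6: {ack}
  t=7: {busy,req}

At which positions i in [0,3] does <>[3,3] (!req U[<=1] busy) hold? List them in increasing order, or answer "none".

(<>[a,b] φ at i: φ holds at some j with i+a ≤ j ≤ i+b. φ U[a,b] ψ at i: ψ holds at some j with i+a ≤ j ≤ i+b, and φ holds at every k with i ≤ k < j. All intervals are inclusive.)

Evaluate at each i in [0,3]:
  i=0: ✗ (none in [3,3])
  i=1: ✓ (witness j=4)
  i=2: ✓ (witness j=5)
  i=3: ✓ (witness j=6)

1, 2, 3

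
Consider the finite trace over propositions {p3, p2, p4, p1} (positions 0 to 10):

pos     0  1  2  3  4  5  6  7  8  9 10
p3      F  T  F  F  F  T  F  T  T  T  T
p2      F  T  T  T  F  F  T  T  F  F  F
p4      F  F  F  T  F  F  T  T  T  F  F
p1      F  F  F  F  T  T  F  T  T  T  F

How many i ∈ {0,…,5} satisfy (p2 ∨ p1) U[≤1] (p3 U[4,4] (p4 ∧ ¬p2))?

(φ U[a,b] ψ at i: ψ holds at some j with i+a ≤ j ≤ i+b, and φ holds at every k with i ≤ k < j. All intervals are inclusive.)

0

Evaluate at each i in [0,5]:
  i=0: ✗ (no rhs in [0,1])
  i=1: ✗ (no rhs in [1,2])
  i=2: ✗ (no rhs in [2,3])
  i=3: ✗ (no rhs in [3,4])
  i=4: ✗ (no rhs in [4,5])
  i=5: ✗ (no rhs in [5,6])
Positions where it holds: {} → 0.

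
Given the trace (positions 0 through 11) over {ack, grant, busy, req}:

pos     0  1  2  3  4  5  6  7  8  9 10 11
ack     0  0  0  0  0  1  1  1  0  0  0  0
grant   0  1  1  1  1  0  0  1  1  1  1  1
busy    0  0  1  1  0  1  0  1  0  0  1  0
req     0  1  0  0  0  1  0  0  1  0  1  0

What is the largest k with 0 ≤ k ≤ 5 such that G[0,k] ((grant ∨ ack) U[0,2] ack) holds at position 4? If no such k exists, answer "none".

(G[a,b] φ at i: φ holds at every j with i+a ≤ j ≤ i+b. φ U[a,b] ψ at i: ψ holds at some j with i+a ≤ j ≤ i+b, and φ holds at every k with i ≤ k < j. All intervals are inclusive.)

3

((grant ∨ ack) U[0,2] ack) must hold from j=4 onward; find where it first fails.
  j=4: holds
  j=5: holds
  j=6: holds
  j=7: holds
  j=8: fails
Holds on [4,7], so largest k = 3.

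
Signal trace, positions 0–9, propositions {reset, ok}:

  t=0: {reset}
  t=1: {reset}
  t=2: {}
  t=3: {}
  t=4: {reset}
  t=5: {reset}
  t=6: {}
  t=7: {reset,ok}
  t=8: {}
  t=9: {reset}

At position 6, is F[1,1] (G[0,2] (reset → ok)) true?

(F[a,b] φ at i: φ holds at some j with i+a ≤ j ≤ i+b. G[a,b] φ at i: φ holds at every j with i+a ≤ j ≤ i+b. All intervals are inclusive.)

Does not hold

Check G[0,2] (reset → ok) at each j in [7,7]:
  j=7: fails at 9
No position in the window satisfies it → formula fails.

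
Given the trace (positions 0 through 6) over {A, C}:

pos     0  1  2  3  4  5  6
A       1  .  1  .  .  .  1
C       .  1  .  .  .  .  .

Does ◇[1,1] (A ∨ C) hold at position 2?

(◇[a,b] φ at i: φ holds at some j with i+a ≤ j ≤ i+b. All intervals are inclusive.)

False

Check (A ∨ C) at each j in [3,3]:
  j=3: false
No position in the window satisfies it → formula fails.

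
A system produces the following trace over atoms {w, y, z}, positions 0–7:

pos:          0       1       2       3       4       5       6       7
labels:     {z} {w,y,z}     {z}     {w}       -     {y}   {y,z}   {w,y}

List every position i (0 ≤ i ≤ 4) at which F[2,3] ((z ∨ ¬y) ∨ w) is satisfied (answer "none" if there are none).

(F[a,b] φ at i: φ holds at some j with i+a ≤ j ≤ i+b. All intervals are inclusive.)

Evaluate at each i in [0,4]:
  i=0: ✓ (witness j=2)
  i=1: ✓ (witness j=3)
  i=2: ✓ (witness j=4)
  i=3: ✓ (witness j=6)
  i=4: ✓ (witness j=6)

0, 1, 2, 3, 4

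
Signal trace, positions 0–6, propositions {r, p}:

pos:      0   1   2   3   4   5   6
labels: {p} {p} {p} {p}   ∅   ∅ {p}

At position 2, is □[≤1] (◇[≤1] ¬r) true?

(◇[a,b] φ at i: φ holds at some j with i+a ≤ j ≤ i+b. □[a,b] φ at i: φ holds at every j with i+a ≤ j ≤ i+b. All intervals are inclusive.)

Yes

Check ◇[≤1] ¬r at every j in [2,3]:
  j=2: holds (witness at 2)
  j=3: holds (witness at 3)
All positions satisfy it → formula holds.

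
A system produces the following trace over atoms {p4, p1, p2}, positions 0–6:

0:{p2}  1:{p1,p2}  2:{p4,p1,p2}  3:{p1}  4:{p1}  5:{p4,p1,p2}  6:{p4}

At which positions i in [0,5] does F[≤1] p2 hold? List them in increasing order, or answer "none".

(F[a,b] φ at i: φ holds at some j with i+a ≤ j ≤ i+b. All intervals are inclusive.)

Evaluate at each i in [0,5]:
  i=0: ✓ (witness j=0)
  i=1: ✓ (witness j=1)
  i=2: ✓ (witness j=2)
  i=3: ✗ (none in [3,4])
  i=4: ✓ (witness j=5)
  i=5: ✓ (witness j=5)

0, 1, 2, 4, 5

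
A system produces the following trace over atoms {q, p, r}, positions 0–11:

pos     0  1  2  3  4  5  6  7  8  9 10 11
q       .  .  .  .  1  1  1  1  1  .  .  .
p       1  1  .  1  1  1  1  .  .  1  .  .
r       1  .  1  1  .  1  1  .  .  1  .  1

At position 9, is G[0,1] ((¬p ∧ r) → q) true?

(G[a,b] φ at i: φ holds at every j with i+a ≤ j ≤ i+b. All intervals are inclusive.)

Check ((¬p ∧ r) → q) at every j in [9,10]:
  j=9: antecedent false → ✓
  j=10: antecedent false → ✓
All positions satisfy it → formula holds.

True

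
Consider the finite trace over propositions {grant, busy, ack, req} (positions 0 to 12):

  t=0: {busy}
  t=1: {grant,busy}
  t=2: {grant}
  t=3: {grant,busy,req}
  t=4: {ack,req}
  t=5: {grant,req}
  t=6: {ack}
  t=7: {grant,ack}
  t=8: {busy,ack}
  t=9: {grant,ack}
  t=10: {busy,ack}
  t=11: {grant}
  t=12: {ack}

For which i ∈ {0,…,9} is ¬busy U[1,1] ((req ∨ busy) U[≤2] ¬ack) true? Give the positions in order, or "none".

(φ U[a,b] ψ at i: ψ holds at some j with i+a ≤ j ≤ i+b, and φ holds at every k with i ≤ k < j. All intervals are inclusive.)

2, 4, 9

Evaluate at each i in [0,9]:
  i=0: ✗ (lhs fails at k=0 before rhs at j=1)
  i=1: ✗ (lhs fails at k=1 before rhs at j=2)
  i=2: ✓ (rhs at j=3; lhs holds on [2,2])
  i=3: ✗ (lhs fails at k=3 before rhs at j=4)
  i=4: ✓ (rhs at j=5; lhs holds on [4,4])
  i=5: ✗ (no rhs in [6,6])
  i=6: ✗ (no rhs in [7,7])
  i=7: ✗ (no rhs in [8,8])
  i=8: ✗ (no rhs in [9,9])
  i=9: ✓ (rhs at j=10; lhs holds on [9,9])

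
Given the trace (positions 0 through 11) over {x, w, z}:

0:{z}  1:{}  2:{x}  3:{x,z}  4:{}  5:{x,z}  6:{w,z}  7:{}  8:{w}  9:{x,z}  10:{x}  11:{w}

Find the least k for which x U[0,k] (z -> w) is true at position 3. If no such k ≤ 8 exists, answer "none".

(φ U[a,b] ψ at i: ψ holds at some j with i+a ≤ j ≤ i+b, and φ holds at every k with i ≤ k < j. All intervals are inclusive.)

1

Need earliest j ≥ 3 with (z -> w), and x at every k in [3,j-1].
  j=3: rhs fails.
  j=4: rhs holds; lhs holds on [3,3]. k = 1.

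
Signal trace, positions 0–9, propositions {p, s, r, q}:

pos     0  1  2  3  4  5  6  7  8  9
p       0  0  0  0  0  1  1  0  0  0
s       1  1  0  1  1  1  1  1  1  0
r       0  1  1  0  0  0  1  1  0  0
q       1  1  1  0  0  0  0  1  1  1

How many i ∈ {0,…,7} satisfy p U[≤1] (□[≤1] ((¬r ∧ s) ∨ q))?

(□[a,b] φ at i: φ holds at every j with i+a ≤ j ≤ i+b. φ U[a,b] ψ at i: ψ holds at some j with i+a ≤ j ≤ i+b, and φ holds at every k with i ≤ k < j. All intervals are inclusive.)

7

Evaluate at each i in [0,7]:
  i=0: ✓ (rhs at j=0)
  i=1: ✓ (rhs at j=1)
  i=2: ✓ (rhs at j=2)
  i=3: ✓ (rhs at j=3)
  i=4: ✓ (rhs at j=4)
  i=5: ✗ (no rhs in [5,6])
  i=6: ✓ (rhs at j=7; lhs holds on [6,6])
  i=7: ✓ (rhs at j=7)
Positions where it holds: {0, 1, 2, 3, 4, 6, 7} → 7.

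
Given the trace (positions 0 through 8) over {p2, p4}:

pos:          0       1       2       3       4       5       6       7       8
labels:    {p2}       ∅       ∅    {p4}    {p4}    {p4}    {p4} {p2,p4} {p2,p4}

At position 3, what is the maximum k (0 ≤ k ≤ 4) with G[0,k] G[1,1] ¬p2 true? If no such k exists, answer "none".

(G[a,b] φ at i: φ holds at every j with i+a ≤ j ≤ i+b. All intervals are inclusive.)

G[1,1] ¬p2 must hold from j=3 onward; find where it first fails.
  j=3: holds
  j=4: holds
  j=5: holds
  j=6: fails
Holds on [3,5], so largest k = 2.

2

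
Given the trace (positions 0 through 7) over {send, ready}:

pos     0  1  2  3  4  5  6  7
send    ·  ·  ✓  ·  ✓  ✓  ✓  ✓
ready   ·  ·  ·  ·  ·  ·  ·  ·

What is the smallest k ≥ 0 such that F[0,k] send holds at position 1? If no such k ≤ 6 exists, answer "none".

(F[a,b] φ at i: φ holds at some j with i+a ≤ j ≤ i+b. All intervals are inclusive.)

1

Scan j = 1,2,… for send:
  j=1: fails
  j=2: holds
First hit at j=2, so smallest k = 2-1 = 1.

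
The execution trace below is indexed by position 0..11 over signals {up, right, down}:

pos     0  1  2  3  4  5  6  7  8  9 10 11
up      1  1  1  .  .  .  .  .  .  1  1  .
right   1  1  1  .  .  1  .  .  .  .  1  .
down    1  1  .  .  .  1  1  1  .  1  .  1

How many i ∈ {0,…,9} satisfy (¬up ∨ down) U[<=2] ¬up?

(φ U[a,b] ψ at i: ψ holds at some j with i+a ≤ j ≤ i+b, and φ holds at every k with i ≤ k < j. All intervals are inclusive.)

Evaluate at each i in [0,9]:
  i=0: ✗ (no rhs in [0,2])
  i=1: ✗ (lhs fails at k=2 before rhs at j=3)
  i=2: ✗ (lhs fails at k=2 before rhs at j=3)
  i=3: ✓ (rhs at j=3)
  i=4: ✓ (rhs at j=4)
  i=5: ✓ (rhs at j=5)
  i=6: ✓ (rhs at j=6)
  i=7: ✓ (rhs at j=7)
  i=8: ✓ (rhs at j=8)
  i=9: ✗ (lhs fails at k=10 before rhs at j=11)
Positions where it holds: {3, 4, 5, 6, 7, 8} → 6.

6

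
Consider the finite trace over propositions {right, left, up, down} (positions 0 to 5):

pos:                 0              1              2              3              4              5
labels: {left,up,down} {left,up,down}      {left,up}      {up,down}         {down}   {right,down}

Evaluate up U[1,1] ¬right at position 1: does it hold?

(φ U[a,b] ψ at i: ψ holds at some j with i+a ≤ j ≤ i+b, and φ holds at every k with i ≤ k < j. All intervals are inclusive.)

Yes

Need some j in [2,2] with ¬right, and up at every k in [1,j-1].
  j=2: ¬right holds; up holds at every k in [1,1] → satisfied.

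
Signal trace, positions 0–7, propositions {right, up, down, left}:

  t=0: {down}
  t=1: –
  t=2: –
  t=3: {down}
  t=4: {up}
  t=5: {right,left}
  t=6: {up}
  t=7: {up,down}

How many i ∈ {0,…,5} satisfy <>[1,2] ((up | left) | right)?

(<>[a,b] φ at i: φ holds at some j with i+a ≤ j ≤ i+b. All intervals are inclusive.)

4

Evaluate at each i in [0,5]:
  i=0: ✗ (none in [1,2])
  i=1: ✗ (none in [2,3])
  i=2: ✓ (witness j=4)
  i=3: ✓ (witness j=4)
  i=4: ✓ (witness j=5)
  i=5: ✓ (witness j=6)
Positions where it holds: {2, 3, 4, 5} → 4.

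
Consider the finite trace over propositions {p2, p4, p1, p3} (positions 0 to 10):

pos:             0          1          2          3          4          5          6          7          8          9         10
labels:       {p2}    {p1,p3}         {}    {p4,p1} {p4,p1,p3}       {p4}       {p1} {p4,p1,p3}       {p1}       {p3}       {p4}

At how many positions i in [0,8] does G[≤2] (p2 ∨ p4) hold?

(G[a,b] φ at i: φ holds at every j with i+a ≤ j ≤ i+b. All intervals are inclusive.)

Evaluate at each i in [0,8]:
  i=0: ✗ (fails at j=1)
  i=1: ✗ (fails at j=1)
  i=2: ✗ (fails at j=2)
  i=3: ✓ (all of [3,5])
  i=4: ✗ (fails at j=6)
  i=5: ✗ (fails at j=6)
  i=6: ✗ (fails at j=6)
  i=7: ✗ (fails at j=8)
  i=8: ✗ (fails at j=8)
Positions where it holds: {3} → 1.

1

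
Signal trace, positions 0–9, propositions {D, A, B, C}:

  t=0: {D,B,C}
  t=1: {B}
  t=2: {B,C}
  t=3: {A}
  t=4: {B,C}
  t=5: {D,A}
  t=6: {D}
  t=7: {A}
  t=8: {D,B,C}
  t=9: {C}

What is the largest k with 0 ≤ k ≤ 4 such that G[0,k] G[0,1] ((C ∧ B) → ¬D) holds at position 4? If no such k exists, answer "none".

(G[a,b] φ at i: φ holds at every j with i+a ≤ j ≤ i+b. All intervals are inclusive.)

2

G[0,1] ((C ∧ B) → ¬D) must hold from j=4 onward; find where it first fails.
  j=4: holds
  j=5: holds
  j=6: holds
  j=7: fails
Holds on [4,6], so largest k = 2.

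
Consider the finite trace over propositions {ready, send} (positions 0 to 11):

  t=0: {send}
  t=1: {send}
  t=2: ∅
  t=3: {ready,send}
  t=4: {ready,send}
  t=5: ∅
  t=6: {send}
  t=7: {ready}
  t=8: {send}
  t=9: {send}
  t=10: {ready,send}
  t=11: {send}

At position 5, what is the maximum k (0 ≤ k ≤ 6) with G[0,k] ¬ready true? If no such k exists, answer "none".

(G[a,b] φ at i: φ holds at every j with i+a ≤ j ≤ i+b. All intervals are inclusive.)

1

¬ready must hold from j=5 onward; find where it first fails.
  j=5: holds
  j=6: holds
  j=7: fails
Holds on [5,6], so largest k = 1.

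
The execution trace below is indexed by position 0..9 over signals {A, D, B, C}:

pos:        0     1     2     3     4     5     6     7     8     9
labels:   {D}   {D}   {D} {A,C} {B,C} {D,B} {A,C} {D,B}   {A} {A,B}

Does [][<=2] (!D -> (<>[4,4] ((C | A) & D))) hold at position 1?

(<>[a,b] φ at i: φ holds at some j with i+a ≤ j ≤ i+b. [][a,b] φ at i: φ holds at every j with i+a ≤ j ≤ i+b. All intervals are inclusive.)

Does not hold

Check (!D -> (<>[4,4] ((C | A) & D))) at every j in [1,3]:
  j=1: antecedent false → ✓
  j=2: antecedent false → ✓
  j=3: antecedent true; consequent fails (none in [7,7]) → ✗
Fails at j=3 → formula fails.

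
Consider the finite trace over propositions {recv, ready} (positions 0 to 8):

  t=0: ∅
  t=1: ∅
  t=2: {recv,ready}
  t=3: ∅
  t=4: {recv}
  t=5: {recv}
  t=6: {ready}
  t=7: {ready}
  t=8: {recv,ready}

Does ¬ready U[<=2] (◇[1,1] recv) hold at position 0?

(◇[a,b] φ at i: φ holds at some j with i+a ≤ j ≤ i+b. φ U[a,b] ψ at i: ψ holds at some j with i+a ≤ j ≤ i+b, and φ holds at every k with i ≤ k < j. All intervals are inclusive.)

True

Need some j in [0,2] with ◇[1,1] recv, and ¬ready at every k in [0,j-1].
  j=0: ◇[1,1] recv — fails (none in [1,1]).
  j=1: ◇[1,1] recv holds; ¬ready holds at every k in [0,0] → satisfied.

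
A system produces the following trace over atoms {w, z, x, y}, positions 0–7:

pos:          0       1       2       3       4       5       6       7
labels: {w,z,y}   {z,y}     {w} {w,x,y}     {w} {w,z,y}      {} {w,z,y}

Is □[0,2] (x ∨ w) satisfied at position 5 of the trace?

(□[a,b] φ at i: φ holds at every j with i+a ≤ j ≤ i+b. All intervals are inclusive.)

Check (x ∨ w) at every j in [5,7]:
  j=5: true
  j=6: false
  j=7: true
Fails at j=6 → formula fails.

No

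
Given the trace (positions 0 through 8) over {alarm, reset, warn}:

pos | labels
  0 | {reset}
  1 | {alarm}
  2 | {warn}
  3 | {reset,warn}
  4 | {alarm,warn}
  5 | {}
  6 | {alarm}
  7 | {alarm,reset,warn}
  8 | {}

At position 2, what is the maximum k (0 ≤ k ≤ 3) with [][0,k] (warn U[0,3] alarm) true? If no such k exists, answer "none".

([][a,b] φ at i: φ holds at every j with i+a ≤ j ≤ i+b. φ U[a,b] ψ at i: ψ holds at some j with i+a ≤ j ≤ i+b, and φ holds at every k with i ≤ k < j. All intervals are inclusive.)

2

(warn U[0,3] alarm) must hold from j=2 onward; find where it first fails.
  j=2: holds
  j=3: holds
  j=4: holds
  j=5: fails
Holds on [2,4], so largest k = 2.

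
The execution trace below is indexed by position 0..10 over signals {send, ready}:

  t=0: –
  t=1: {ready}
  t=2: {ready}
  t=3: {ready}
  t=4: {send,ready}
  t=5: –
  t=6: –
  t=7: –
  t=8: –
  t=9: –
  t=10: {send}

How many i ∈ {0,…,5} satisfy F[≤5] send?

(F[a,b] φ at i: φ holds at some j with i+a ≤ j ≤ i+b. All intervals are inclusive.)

6

Evaluate at each i in [0,5]:
  i=0: ✓ (witness j=4)
  i=1: ✓ (witness j=4)
  i=2: ✓ (witness j=4)
  i=3: ✓ (witness j=4)
  i=4: ✓ (witness j=4)
  i=5: ✓ (witness j=10)
Positions where it holds: {0, 1, 2, 3, 4, 5} → 6.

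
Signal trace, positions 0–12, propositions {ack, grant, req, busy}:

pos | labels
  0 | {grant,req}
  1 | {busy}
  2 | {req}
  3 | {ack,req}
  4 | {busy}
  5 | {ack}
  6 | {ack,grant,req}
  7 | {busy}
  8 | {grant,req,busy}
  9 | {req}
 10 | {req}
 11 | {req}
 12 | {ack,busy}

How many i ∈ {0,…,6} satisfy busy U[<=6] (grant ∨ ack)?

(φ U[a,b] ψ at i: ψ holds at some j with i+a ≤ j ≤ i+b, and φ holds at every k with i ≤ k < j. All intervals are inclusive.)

Evaluate at each i in [0,6]:
  i=0: ✓ (rhs at j=0)
  i=1: ✗ (lhs fails at k=2 before rhs at j=3)
  i=2: ✗ (lhs fails at k=2 before rhs at j=3)
  i=3: ✓ (rhs at j=3)
  i=4: ✓ (rhs at j=5; lhs holds on [4,4])
  i=5: ✓ (rhs at j=5)
  i=6: ✓ (rhs at j=6)
Positions where it holds: {0, 3, 4, 5, 6} → 5.

5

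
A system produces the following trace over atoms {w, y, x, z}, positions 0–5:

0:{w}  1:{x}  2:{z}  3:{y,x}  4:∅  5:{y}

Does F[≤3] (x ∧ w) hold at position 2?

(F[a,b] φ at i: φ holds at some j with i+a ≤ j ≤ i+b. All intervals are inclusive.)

No

Check (x ∧ w) at each j in [2,5]:
  j=2: false
  j=3: false
  j=4: false
  j=5: false
No position in the window satisfies it → formula fails.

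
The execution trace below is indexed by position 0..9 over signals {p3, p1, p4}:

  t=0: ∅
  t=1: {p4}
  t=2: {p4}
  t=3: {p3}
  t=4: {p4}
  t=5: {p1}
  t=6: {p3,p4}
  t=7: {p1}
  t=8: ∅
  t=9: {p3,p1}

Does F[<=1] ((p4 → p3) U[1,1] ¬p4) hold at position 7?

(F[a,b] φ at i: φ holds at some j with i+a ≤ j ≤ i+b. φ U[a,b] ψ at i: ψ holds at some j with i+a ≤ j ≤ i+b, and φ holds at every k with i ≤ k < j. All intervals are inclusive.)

Yes

Check ((p4 → p3) U[1,1] ¬p4) at each j in [7,8]:
  j=7: holds
  j=8: holds
Found at j=7 → formula holds.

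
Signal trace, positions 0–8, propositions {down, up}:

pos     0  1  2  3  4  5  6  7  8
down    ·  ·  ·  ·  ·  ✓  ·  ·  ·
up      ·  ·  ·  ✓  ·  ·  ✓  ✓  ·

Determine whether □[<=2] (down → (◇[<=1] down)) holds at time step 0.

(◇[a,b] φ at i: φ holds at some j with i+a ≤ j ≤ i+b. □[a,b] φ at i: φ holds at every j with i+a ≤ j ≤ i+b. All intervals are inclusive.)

Check (down → (◇[<=1] down)) at every j in [0,2]:
  j=0: antecedent false → ✓
  j=1: antecedent false → ✓
  j=2: antecedent false → ✓
All positions satisfy it → formula holds.

Yes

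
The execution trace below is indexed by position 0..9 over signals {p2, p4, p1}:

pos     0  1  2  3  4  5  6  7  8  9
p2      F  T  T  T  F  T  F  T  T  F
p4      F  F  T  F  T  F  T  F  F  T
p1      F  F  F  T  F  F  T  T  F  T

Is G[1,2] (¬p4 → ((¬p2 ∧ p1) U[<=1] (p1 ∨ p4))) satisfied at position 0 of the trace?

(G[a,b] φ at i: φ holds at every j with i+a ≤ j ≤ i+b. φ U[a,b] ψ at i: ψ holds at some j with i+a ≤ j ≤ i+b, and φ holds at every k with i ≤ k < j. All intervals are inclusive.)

Check (¬p4 → ((¬p2 ∧ p1) U[<=1] (p1 ∨ p4))) at every j in [1,2]:
  j=1: antecedent true; consequent fails → ✗
  j=2: antecedent false → ✓
Fails at j=1 → formula fails.

False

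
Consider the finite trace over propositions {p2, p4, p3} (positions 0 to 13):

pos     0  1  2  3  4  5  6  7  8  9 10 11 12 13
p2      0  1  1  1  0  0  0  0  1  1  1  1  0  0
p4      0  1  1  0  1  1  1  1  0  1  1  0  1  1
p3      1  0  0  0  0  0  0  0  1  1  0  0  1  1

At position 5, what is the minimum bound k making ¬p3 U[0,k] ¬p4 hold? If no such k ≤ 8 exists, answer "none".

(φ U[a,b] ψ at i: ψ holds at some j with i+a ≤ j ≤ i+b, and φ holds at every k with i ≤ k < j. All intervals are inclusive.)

Need earliest j ≥ 5 with ¬p4, and ¬p3 at every k in [5,j-1].
  j=5: rhs fails.
  j=6: rhs fails.
  j=7: rhs fails.
  j=8: rhs holds; lhs holds on [5,7]. k = 3.

3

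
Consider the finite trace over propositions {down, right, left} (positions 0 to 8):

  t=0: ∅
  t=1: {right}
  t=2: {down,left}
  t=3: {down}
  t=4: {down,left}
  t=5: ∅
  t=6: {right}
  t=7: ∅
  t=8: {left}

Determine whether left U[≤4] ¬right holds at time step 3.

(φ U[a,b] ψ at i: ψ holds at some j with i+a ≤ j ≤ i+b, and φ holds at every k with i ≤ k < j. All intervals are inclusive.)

Need some j in [3,7] with ¬right, and left at every k in [3,j-1].
  j=3: ¬right holds; no prefix to check → satisfied.

Holds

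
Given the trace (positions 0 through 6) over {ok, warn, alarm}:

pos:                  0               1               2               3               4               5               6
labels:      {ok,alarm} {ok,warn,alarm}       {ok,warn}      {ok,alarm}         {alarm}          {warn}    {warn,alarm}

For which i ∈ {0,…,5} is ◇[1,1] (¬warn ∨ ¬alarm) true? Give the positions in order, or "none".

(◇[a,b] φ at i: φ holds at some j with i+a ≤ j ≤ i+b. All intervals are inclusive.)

1, 2, 3, 4

Evaluate at each i in [0,5]:
  i=0: ✗ (none in [1,1])
  i=1: ✓ (witness j=2)
  i=2: ✓ (witness j=3)
  i=3: ✓ (witness j=4)
  i=4: ✓ (witness j=5)
  i=5: ✗ (none in [6,6])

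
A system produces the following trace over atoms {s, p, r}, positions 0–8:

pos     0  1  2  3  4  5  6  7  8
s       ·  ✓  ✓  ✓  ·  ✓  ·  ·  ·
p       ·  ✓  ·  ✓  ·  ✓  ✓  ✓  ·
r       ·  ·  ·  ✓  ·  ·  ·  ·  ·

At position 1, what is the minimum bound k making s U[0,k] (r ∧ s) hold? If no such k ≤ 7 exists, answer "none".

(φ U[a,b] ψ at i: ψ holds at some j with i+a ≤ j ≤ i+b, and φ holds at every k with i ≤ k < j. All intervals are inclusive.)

Need earliest j ≥ 1 with (r ∧ s), and s at every k in [1,j-1].
  j=1: rhs fails.
  j=2: rhs fails.
  j=3: rhs holds; lhs holds on [1,2]. k = 2.

2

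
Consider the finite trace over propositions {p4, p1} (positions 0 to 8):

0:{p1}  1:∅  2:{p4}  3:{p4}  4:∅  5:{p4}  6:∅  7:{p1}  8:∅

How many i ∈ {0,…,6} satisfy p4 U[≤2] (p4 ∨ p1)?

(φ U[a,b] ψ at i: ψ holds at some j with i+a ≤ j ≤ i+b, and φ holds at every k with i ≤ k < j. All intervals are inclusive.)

Evaluate at each i in [0,6]:
  i=0: ✓ (rhs at j=0)
  i=1: ✗ (lhs fails at k=1 before rhs at j=2)
  i=2: ✓ (rhs at j=2)
  i=3: ✓ (rhs at j=3)
  i=4: ✗ (lhs fails at k=4 before rhs at j=5)
  i=5: ✓ (rhs at j=5)
  i=6: ✗ (lhs fails at k=6 before rhs at j=7)
Positions where it holds: {0, 2, 3, 5} → 4.

4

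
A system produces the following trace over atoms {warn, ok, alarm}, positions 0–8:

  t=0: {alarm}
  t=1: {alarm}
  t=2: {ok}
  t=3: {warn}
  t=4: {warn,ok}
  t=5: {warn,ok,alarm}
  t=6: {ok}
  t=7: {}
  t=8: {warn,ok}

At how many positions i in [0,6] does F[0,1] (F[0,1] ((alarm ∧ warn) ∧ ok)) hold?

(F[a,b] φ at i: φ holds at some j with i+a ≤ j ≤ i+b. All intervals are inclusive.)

Evaluate at each i in [0,6]:
  i=0: ✗ (none in [0,1])
  i=1: ✗ (none in [1,2])
  i=2: ✗ (none in [2,3])
  i=3: ✓ (witness j=4)
  i=4: ✓ (witness j=4)
  i=5: ✓ (witness j=5)
  i=6: ✗ (none in [6,7])
Positions where it holds: {3, 4, 5} → 3.

3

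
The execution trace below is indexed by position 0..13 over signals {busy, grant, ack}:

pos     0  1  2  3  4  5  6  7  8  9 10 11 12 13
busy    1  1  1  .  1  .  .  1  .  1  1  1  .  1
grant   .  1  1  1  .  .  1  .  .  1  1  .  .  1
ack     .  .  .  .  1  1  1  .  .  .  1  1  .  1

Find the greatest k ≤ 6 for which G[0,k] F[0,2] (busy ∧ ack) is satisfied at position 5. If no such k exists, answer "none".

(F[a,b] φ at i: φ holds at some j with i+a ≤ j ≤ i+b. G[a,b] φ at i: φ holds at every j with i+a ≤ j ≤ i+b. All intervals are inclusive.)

none

F[0,2] (busy ∧ ack) must hold from j=5 onward; find where it first fails.
  j=5: fails → no k works.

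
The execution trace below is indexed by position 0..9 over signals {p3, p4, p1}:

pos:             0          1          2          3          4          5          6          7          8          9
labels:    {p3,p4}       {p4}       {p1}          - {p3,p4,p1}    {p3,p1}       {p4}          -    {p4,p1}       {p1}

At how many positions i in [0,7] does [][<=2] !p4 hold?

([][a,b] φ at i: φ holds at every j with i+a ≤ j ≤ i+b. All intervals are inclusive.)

0

Evaluate at each i in [0,7]:
  i=0: ✗ (fails at j=0)
  i=1: ✗ (fails at j=1)
  i=2: ✗ (fails at j=4)
  i=3: ✗ (fails at j=4)
  i=4: ✗ (fails at j=4)
  i=5: ✗ (fails at j=6)
  i=6: ✗ (fails at j=6)
  i=7: ✗ (fails at j=8)
Positions where it holds: {} → 0.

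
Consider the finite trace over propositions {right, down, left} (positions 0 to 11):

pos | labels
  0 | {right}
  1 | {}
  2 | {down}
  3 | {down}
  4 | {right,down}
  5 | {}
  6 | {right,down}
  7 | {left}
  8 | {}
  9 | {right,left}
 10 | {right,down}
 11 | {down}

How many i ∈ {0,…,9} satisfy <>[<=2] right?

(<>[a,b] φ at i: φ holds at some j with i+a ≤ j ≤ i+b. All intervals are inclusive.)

Evaluate at each i in [0,9]:
  i=0: ✓ (witness j=0)
  i=1: ✗ (none in [1,3])
  i=2: ✓ (witness j=4)
  i=3: ✓ (witness j=4)
  i=4: ✓ (witness j=4)
  i=5: ✓ (witness j=6)
  i=6: ✓ (witness j=6)
  i=7: ✓ (witness j=9)
  i=8: ✓ (witness j=9)
  i=9: ✓ (witness j=9)
Positions where it holds: {0, 2, 3, 4, 5, 6, 7, 8, 9} → 9.

9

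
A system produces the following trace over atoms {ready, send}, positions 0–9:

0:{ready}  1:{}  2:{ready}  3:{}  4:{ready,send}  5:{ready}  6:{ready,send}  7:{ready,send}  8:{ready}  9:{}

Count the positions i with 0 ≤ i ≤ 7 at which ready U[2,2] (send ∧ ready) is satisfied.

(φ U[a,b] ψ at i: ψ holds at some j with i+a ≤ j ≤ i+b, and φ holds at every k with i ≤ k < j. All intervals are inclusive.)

Evaluate at each i in [0,7]:
  i=0: ✗ (no rhs in [2,2])
  i=1: ✗ (no rhs in [3,3])
  i=2: ✗ (lhs fails at k=3 before rhs at j=4)
  i=3: ✗ (no rhs in [5,5])
  i=4: ✓ (rhs at j=6; lhs holds on [4,5])
  i=5: ✓ (rhs at j=7; lhs holds on [5,6])
  i=6: ✗ (no rhs in [8,8])
  i=7: ✗ (no rhs in [9,9])
Positions where it holds: {4, 5} → 2.

2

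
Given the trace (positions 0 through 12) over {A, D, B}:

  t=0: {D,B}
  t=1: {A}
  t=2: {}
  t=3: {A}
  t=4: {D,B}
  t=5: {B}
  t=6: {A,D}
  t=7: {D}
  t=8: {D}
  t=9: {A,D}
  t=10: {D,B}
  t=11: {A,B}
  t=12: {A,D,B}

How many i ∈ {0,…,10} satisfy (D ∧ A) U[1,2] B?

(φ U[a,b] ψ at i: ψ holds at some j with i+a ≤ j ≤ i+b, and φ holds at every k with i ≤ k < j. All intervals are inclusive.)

1

Evaluate at each i in [0,10]:
  i=0: ✗ (no rhs in [1,2])
  i=1: ✗ (no rhs in [2,3])
  i=2: ✗ (lhs fails at k=2 before rhs at j=4)
  i=3: ✗ (lhs fails at k=3 before rhs at j=4)
  i=4: ✗ (lhs fails at k=4 before rhs at j=5)
  i=5: ✗ (no rhs in [6,7])
  i=6: ✗ (no rhs in [7,8])
  i=7: ✗ (no rhs in [8,9])
  i=8: ✗ (lhs fails at k=8 before rhs at j=10)
  i=9: ✓ (rhs at j=10; lhs holds on [9,9])
  i=10: ✗ (lhs fails at k=10 before rhs at j=11)
Positions where it holds: {9} → 1.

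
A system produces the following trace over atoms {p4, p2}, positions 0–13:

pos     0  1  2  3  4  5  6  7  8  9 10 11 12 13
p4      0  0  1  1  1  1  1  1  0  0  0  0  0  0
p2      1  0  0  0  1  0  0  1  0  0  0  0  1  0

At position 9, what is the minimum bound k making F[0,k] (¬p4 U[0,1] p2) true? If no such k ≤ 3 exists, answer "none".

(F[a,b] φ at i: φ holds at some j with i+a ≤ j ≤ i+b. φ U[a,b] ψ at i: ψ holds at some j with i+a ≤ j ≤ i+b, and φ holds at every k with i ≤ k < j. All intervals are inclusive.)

Scan j = 9,10,… for (¬p4 U[0,1] p2):
  j=9: fails
  j=10: fails
  j=11: holds
First hit at j=11, so smallest k = 11-9 = 2.

2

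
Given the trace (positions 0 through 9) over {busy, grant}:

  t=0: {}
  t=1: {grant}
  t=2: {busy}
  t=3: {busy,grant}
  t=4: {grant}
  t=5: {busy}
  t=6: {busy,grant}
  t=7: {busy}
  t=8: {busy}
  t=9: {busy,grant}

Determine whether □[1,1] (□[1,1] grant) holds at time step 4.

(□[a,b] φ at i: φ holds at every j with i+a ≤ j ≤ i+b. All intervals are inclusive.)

Yes

Check □[1,1] grant at every j in [5,5]:
  j=5: holds on [6,6]
All positions satisfy it → formula holds.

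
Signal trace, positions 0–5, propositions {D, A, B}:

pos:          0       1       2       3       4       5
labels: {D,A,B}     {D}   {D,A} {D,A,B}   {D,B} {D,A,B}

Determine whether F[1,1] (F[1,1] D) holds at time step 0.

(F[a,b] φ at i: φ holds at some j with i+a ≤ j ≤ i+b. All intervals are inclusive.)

Holds

Check F[1,1] D at each j in [1,1]:
  j=1: holds (witness at 2)
Found at j=1 → formula holds.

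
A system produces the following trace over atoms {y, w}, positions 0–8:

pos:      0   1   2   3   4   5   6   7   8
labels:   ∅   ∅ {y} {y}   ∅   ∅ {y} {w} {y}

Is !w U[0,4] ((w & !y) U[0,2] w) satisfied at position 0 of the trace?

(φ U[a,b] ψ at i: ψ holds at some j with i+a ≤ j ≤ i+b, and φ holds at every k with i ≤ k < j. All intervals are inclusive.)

No

Need some j in [0,4] with ((w & !y) U[0,2] w), and !w at every k in [0,j-1].
  j=0: ((w & !y) U[0,2] w) — fails.
  j=1: ((w & !y) U[0,2] w) — fails.
  j=2: ((w & !y) U[0,2] w) — fails.
  j=3: ((w & !y) U[0,2] w) — fails.
  j=4: ((w & !y) U[0,2] w) — fails.
No j in the window works → until fails.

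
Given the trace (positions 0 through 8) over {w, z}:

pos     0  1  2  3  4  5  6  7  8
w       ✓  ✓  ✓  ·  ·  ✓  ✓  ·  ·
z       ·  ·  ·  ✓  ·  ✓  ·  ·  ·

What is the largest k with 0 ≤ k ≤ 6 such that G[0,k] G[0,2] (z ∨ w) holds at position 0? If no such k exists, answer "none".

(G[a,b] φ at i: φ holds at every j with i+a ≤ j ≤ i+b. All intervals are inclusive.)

1

G[0,2] (z ∨ w) must hold from j=0 onward; find where it first fails.
  j=0: holds
  j=1: holds
  j=2: fails
Holds on [0,1], so largest k = 1.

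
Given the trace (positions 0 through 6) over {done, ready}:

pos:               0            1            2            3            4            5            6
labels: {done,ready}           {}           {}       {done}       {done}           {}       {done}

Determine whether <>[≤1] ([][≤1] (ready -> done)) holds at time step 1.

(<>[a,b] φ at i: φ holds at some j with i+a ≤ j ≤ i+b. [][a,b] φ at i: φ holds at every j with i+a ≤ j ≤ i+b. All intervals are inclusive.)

Holds

Check [][≤1] (ready -> done) at each j in [1,2]:
  j=1: holds on [1,2]
  j=2: holds on [2,3]
Found at j=1 → formula holds.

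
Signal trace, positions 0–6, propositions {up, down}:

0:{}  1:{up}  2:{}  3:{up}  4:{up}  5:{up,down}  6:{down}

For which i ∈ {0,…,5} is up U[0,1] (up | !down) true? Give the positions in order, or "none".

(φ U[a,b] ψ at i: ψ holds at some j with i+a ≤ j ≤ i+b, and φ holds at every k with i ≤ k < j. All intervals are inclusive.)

Evaluate at each i in [0,5]:
  i=0: ✓ (rhs at j=0)
  i=1: ✓ (rhs at j=1)
  i=2: ✓ (rhs at j=2)
  i=3: ✓ (rhs at j=3)
  i=4: ✓ (rhs at j=4)
  i=5: ✓ (rhs at j=5)

0, 1, 2, 3, 4, 5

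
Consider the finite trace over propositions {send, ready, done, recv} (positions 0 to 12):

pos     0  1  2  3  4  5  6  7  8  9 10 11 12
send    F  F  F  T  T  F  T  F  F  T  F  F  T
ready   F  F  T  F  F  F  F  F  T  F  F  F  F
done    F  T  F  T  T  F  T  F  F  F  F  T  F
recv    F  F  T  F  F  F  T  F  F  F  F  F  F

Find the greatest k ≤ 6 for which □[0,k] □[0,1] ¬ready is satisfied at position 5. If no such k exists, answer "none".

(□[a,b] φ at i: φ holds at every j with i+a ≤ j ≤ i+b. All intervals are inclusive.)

1

□[0,1] ¬ready must hold from j=5 onward; find where it first fails.
  j=5: holds
  j=6: holds
  j=7: fails
Holds on [5,6], so largest k = 1.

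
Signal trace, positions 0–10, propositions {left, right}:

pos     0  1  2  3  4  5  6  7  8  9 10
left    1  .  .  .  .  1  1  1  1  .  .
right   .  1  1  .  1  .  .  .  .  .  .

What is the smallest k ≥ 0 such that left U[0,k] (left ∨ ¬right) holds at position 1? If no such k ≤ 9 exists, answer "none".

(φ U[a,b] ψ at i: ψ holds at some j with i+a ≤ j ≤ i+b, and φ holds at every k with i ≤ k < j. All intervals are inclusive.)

none

Need earliest j ≥ 1 with (left ∨ ¬right), and left at every k in [1,j-1].
  j=1: rhs fails.
  j=2: rhs fails.
  j=3: rhs holds but lhs fails at k=1.
  j=4: rhs fails.
  j=5: rhs holds but lhs fails at k=1.
  j=6: rhs holds but lhs fails at k=1.
  j=7: rhs holds but lhs fails at k=1.
  j=8: rhs holds but lhs fails at k=1.
  j=9: rhs holds but lhs fails at k=1.
  j=10: rhs holds but lhs fails at k=1.
No witness within the range → none.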